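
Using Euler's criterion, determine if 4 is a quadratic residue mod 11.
By Euler's criterion: 4^{5} ≡ 1 mod 11. Since this equals 1, 4 is a QR.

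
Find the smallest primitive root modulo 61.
g = 2. Powers: [2, 4, 8, 16, 32, 3, 6, 12, ...] generates all 60 non-zero residues.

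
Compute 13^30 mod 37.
By repeated squaring (mod 37): 13^{1}≡13, 13^{2}≡21, 13^{4}≡34, 13^{8}≡9, 13^{16}≡7. Then 13^{30} = 13^{16+8+4+2} ≡ 7 × 9 × 34 × 21 ≡ 27 (mod 37)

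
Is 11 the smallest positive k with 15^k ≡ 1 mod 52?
Powers of 15 mod 52: 15^1≡15, 15^2≡17, 15^3≡47, 15^4≡29, 15^5≡19, 15^6≡25, 15^7≡11, 15^8≡9, 15^9≡31, 15^10≡49, 15^11≡7, 15^12≡1. 15^11≡7≢1, so ord ≠ 11. No, the actual order is 12.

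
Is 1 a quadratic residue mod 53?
By Euler's criterion: 1^{26} ≡ 1 mod 53. Since this equals 1, 1 is a QR.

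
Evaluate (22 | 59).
(22/59) = 22^{29} mod 59 = 1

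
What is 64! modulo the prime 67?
(66)! = (64)! × (65) × (66) ≡ -1 (mod 67). So (64)! ≡ -1 × [(66)(65)]^(-1) ≡ 33 (mod 67)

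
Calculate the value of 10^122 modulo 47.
Using Fermat: 10^{46} ≡ 1 (mod 47). 122 ≡ 30 (mod 46). So 10^{122} ≡ 10^{30} ≡ 2 (mod 47)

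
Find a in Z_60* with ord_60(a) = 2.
11 has order 2 mod 60 since 11^{2} ≡ 1 mod 60 and no smaller power works.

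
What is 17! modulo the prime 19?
(18)! = (17)! × (18) ≡ -1 mod 19. So (17)! ≡ -1 × (18)^(-1) ≡ (-1)×(-1) = 1 mod 19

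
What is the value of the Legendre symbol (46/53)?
(46/53) = 46^{26} mod 53 = 1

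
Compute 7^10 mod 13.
By repeated squaring (mod 13): 7^{1}≡7, 7^{2}≡10, 7^{4}≡9, 7^{8}≡3. Then 7^{10} = 7^{8+2} ≡ 3 × 10 ≡ 4 (mod 13)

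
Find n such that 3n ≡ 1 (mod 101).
Since 101 is prime, by Fermat 3^(-1) ≡ 3^{99} ≡ 34 (mod 101). Verify: 3 × 34 = 102 ≡ 1 (mod 101)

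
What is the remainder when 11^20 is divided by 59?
By repeated squaring (mod 59): 11^{1}≡11, 11^{2}≡3, 11^{4}≡9, 11^{8}≡22, 11^{16}≡12. Then 11^{20} = 11^{16+4} ≡ 12 × 9 ≡ 49 (mod 59)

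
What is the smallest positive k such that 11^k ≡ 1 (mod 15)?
Powers of 11 mod 15: 11^1≡11, 11^2≡1. So the order of 11 is 2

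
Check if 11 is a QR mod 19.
By Euler's criterion: 11^{9} ≡ 1 mod 19. Since this equals 1, 11 is a QR.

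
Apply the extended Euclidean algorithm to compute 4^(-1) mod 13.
Extended GCD: 4(-3) + 13(1) = 1. So 4^(-1) ≡ -3 ≡ 10 (mod 13). Verify: 4 × 10 = 40 ≡ 1 (mod 13)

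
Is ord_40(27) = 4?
Powers of 27 mod 40: 27^1≡27, 27^2≡9, 27^3≡3, 27^4≡1. First k with 27^k≡1 is k=4. Yes, ord_40(27) = 4.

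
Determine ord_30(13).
Powers of 13 mod 30: 13^1≡13, 13^2≡19, 13^3≡7, 13^4≡1. ord_30(13) = 4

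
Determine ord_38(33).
Powers of 33 mod 38: 33^1≡33, 33^2≡25, 33^3≡27, 33^4≡17, 33^5≡29, 33^6≡7, 33^7≡3, 33^8≡23, 33^9≡37, 33^10≡5, 33^11≡13, 33^12≡11, 33^13≡21, 33^14≡9, 33^15≡31, 33^16≡35, 33^17≡15, 33^18≡1. Order = 18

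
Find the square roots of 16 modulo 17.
The square roots of 16 mod 17 are 4 and 13. Verify: 4² = 16 ≡ 16 mod 17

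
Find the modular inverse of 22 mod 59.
Since 59 is prime, by Fermat 22^(-1) ≡ 22^{57} ≡ 51 mod 59. Verify: 22 × 51 = 1122 ≡ 1 mod 59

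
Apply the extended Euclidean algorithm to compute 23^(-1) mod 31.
Extended GCD: 23(-4) + 31(3) = 1. So 23^(-1) ≡ -4 ≡ 27 (mod 31). Verify: 23 × 27 = 621 ≡ 1 (mod 31)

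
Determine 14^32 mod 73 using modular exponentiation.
By repeated squaring (mod 73): 14^{1}≡14, 14^{2}≡50, 14^{4}≡18, 14^{8}≡32, 14^{16}≡2, 14^{32}≡4. So 14^{32} ≡ 4 (mod 73)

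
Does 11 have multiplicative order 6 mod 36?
Powers of 11 mod 36: 11^1≡11, 11^2≡13, 11^3≡35, 11^4≡25, 11^5≡23, 11^6≡1. First k with 11^k≡1 is k=6. Yes, ord_36(11) = 6.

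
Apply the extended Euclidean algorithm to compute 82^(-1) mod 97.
Extended GCD: 82(-13) + 97(11) = 1. So 82^(-1) ≡ -13 ≡ 84 (mod 97). Verify: 82 × 84 = 6888 ≡ 1 (mod 97)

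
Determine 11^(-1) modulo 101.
Since 101 is prime, by Fermat 11^(-1) ≡ 11^{99} ≡ 46 mod 101. Verify: 11 × 46 = 506 ≡ 1 mod 101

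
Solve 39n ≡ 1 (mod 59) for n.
Since 59 is prime, by Fermat 39^(-1) ≡ 39^{57} ≡ 56 (mod 59). Verify: 39 × 56 = 2184 ≡ 1 (mod 59)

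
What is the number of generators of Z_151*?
Number of primitive roots mod 151 = φ(p-1) = φ(150) = 40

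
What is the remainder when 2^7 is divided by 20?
By repeated squaring (mod 20): 2^{1}≡2, 2^{2}≡4, 2^{4}≡16. Then 2^{7} = 2^{4+2+1} ≡ 16 × 4 × 2 ≡ 8 (mod 20)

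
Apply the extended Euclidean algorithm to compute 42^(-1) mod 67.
Extended GCD: 42(8) + 67(-5) = 1. So 42^(-1) ≡ 8 (mod 67). Verify: 42 × 8 = 336 ≡ 1 (mod 67)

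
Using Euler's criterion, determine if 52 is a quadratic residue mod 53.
By Euler's criterion: 52^{26} ≡ 1 (mod 53). Since this equals 1, 52 is a QR.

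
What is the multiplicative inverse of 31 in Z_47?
Since 47 is prime, by Fermat 31^(-1) ≡ 31^{45} ≡ 44 mod 47. Verify: 31 × 44 = 1364 ≡ 1 mod 47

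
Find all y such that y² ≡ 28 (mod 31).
The square roots of 28 mod 31 are 20 and 11. Verify: 20² = 400 ≡ 28 (mod 31)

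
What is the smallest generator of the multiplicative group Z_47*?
g = 5. Powers: [5, 25, 31, 14, 23, 21, 11, ...] generates all 46 non-zero residues.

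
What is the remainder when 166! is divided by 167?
By Wilson's theorem, (166)! ≡ -1 ≡ 166 (mod 167)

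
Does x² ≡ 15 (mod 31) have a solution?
By Euler's criterion: 15^{15} ≡ 30 (mod 31). Since this equals -1 (≡ 30), 15 is not a QR.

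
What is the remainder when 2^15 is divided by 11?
Using Fermat: 2^{10} ≡ 1 (mod 11). 15 ≡ 5 (mod 10). So 2^{15} ≡ 2^{5} ≡ 10 (mod 11)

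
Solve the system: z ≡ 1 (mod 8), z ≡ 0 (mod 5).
M = 8 × 5 = 40. M₁ = 5, y₁ ≡ 5 (mod 8). M₂ = 8, y₂ ≡ 2 (mod 5). z = 1×5×5 + 0×8×2 ≡ 25 (mod 40)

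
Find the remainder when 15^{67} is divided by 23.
By Fermat: 15^{22} ≡ 1 mod 23. 67 = 3×22 + 1. So 15^{67} ≡ 15^{1} ≡ 15 mod 23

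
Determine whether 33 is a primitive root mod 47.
ord_47(33) divides 46. For each prime q|46: 33^{23}≡46, 33^{2}≡8, none ≡ 1. So 33 has order 46 and is a primitive root mod 47.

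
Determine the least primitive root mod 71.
g = 7. Powers: [7, 49, 59, 58, 51, 2, 14, 27, ...] generates all 70 non-zero residues.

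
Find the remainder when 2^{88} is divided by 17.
By Fermat: 2^{16} ≡ 1 (mod 17). 88 = 5×16 + 8. So 2^{88} ≡ 2^{8} ≡ 1 (mod 17)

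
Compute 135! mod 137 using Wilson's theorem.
(136)! = (135)! × (136) ≡ -1 mod 137. So (135)! ≡ -1 × (136)^(-1) ≡ (-1)×(-1) = 1 mod 137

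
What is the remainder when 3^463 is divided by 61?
Using Fermat: 3^{60} ≡ 1 mod 61. 463 ≡ 43 mod 60. So 3^{463} ≡ 3^{43} ≡ 27 mod 61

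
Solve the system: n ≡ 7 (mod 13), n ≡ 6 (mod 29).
M = 13 × 29 = 377. M₁ = 29, y₁ ≡ 9 (mod 13). M₂ = 13, y₂ ≡ 9 (mod 29). n = 7×29×9 + 6×13×9 ≡ 267 (mod 377)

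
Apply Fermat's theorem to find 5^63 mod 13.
By Fermat: 5^{12} ≡ 1 mod 13. 63 = 5×12 + 3. So 5^{63} ≡ 5^{3} ≡ 8 mod 13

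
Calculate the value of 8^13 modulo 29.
By repeated squaring (mod 29): 8^{1}≡8, 8^{2}≡6, 8^{4}≡7, 8^{8}≡20. Then 8^{13} = 8^{8+4+1} ≡ 20 × 7 × 8 ≡ 18 (mod 29)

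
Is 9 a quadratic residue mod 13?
By Euler's criterion: 9^{6} ≡ 1 mod 13. Since this equals 1, 9 is a QR.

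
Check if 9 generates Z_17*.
9^{8} ≡ 1 mod 17 and 8 < 16, so ord_17(9) = 8 ≠ 16 and 9 is not a primitive root.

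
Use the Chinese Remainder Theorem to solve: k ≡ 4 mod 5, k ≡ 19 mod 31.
M = 5 × 31 = 155. M₁ = 31, y₁ ≡ 1 mod 5. M₂ = 5, y₂ ≡ 25 mod 31. k = 4×31×1 + 19×5×25 ≡ 19 mod 155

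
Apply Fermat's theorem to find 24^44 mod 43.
By Fermat: 24^{42} ≡ 1 mod 43. So 24^{44} = 24^{42} · 24^{2} ≡ 24^{2} ≡ 17 mod 43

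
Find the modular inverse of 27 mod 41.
Since 41 is prime, by Fermat 27^(-1) ≡ 27^{39} ≡ 38 mod 41. Verify: 27 × 38 = 1026 ≡ 1 mod 41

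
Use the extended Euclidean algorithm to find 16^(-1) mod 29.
Extended GCD: 16(-9) + 29(5) = 1. So 16^(-1) ≡ -9 ≡ 20 (mod 29). Verify: 16 × 20 = 320 ≡ 1 (mod 29)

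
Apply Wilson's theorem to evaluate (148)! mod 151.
(150)! = (148)! × (149) × (150) ≡ -1 mod 151. So (148)! ≡ -1 × [(150)(149)]^(-1) ≡ 75 mod 151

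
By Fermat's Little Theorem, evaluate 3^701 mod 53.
By Fermat: 3^{52} ≡ 1 (mod 53). 701 ≡ 25 (mod 52). So 3^{701} ≡ 3^{25} ≡ 35 (mod 53)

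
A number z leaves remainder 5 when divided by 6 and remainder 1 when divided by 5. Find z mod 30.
M = 6 × 5 = 30. M₁ = 5, y₁ ≡ 5 mod 6. M₂ = 6, y₂ ≡ 1 mod 5. z = 5×5×5 + 1×6×1 ≡ 11 mod 30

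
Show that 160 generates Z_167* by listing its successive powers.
160^1, 160^2, ..., 160^{166} mod 167: [160, 49, 158, 63, 60, 81, 101, 128, 106, 93, 17, 48, 165, 14, 69, 18, 41, 47, 5, 132, 78, 122, 148, 133, 71, 4, 139, 29, 131, 85, 73, 157, 70, 11, 90, 38, 68, 25, 159, 56, 109, 72, 164, 21, 20, 27, 145, 154, 91, 31, 117, 16, 55, 116, 23, 6, 125, 127, 113, 44, 26, 152, 105, 100, 135, 57, 102, 121, 155, 84, 80, 108, 79, 115, 30, 124, 134, 64, 53, 130, 92, 24, 166, 7, 118, 9, 104, 107, 86, 66, 39, 61, 74, 150, 119, 2, 153, 98, 149, 126, 120, 162, 35, 89, 45, 19, 34, 96, 163, 28, 138, 36, 82, 94, 10, 97, 156, 77, 129, 99, 142, 8, 111, 58, 95, 3, 146, 147, 140, 22, 13, 76, 136, 50, 151, 112, 51, 144, 161, 42, 40, 54, 123, 141, 15, 62, 67, 32, 110, 65, 46, 12, 83, 87, 59, 88, 52, 137, 43, 33, 103, 114, 37, 75, 143, 1]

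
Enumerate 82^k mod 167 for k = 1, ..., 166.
82^1, 82^2, ..., 82^{166} mod 167: [82, 44, 101, 99, 102, 14, 146, 115, 78, 50, 92, 29, 40, 107, 90, 32, 119, 72, 59, 162, 91, 114, 163, 6, 158, 97, 105, 93, 111, 84, 41, 22, 134, 133, 51, 7, 73, 141, 39, 25, 46, 98, 20, 137, 45, 16, 143, 36, 113, 81, 129, 57, 165, 3, 79, 132, 136, 130, 139, 42, 104, 11, 67, 150, 109, 87, 120, 154, 103, 96, 23, 49, 10, 152, 106, 8, 155, 18, 140, 124, 148, 112, 166, 85, 123, 66, 68, 65, 153, 21, 52, 89, 117, 75, 138, 127, 60, 77, 135, 48, 95, 108, 5, 76, 53, 4, 161, 9, 70, 62, 74, 56, 83, 126, 145, 33, 34, 116, 160, 94, 26, 128, 142, 121, 69, 147, 30, 122, 151, 24, 131, 54, 86, 38, 110, 2, 164, 88, 35, 31, 37, 28, 125, 63, 156, 100, 17, 58, 80, 47, 13, 64, 71, 144, 118, 157, 15, 61, 159, 12, 149, 27, 43, 19, 55, 1]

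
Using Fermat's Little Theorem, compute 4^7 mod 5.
By Fermat: 4^{4} ≡ 1 (mod 5). So 4^{7} = 4^{4} · 4^{3} ≡ 4^{3} ≡ 4 (mod 5)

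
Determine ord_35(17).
Powers of 17 mod 35: 17^1≡17, 17^2≡9, 17^3≡13, 17^4≡11, 17^5≡12, 17^6≡29, 17^7≡3, 17^8≡16, 17^9≡27, 17^10≡4, 17^11≡33, 17^12≡1. ord_35(17) = 12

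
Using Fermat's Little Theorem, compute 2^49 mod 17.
By Fermat: 2^{16} ≡ 1 (mod 17). 49 = 3×16 + 1. So 2^{49} ≡ 2^{1} ≡ 2 (mod 17)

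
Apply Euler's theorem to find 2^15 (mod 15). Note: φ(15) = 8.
By Euler: 2^{8} ≡ 1 (mod 15) since gcd(2, 15) = 1. 15 = 1×8 + 7. So 2^{15} ≡ 2^{7} ≡ 8 (mod 15)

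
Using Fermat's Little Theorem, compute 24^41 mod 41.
By Fermat: 24^{40} ≡ 1 mod 41. So 24^{41} = 24^{40} · 24^{1} ≡ 24^{1} ≡ 24 mod 41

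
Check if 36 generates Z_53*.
36^{13} ≡ 1 mod 53 and 13 < 52, so ord_53(36) = 13 ≠ 52 and 36 is not a primitive root.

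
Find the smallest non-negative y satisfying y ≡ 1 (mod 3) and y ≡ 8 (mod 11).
M = 3 × 11 = 33. M₁ = 11, y₁ ≡ 2 (mod 3). M₂ = 3, y₂ ≡ 4 (mod 11). y = 1×11×2 + 8×3×4 ≡ 19 (mod 33)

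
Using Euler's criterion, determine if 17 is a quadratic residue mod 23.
By Euler's criterion: 17^{11} ≡ 22 (mod 23). Since this equals -1 (≡ 22), 17 is not a QR.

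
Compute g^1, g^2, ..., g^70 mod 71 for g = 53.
53^1, 53^2, ..., 53^{70} mod 71: [53, 40, 61, 38, 26, 29, 46, 24, 65, 37, 44, 60, 56, 57, 39, 8, 69, 36, 62, 20, 66, 19, 13, 50, 23, 12, 68, 54, 22, 30, 28, 64, 55, 4, 70, 18, 31, 10, 33, 45, 42, 25, 47, 6, 34, 27, 11, 15, 14, 32, 63, 2, 35, 9, 51, 5, 52, 58, 21, 48, 59, 3, 17, 49, 41, 43, 7, 16, 67, 1]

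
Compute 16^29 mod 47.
By repeated squaring (mod 47): 16^{1}≡16, 16^{2}≡21, 16^{4}≡18, 16^{8}≡42, 16^{16}≡25. Then 16^{29} = 16^{16+8+4+1} ≡ 25 × 42 × 18 × 16 ≡ 2 (mod 47)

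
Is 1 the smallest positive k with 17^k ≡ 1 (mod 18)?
Powers of 17 mod 18: 17^1≡17, 17^2≡1. 17^1≡17≢1, so ord ≠ 1. No, the actual order is 2.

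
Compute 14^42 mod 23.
Using Fermat: 14^{22} ≡ 1 (mod 23). 42 ≡ 20 (mod 22). So 14^{42} ≡ 14^{20} ≡ 2 (mod 23)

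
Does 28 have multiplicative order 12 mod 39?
Powers of 28 mod 39: 28^1≡28, 28^2≡4, 28^3≡34, 28^4≡16, 28^5≡19, 28^6≡25, 28^7≡37, 28^8≡22, 28^9≡31, 28^10≡10, 28^11≡7, 28^12≡1. First k with 28^k≡1 is k=12. Yes, ord_39(28) = 12.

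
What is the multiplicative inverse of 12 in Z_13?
Since 13 is prime, by Fermat 12^(-1) ≡ 12^{11} ≡ 12 mod 13. Verify: 12 × 12 = 144 ≡ 1 mod 13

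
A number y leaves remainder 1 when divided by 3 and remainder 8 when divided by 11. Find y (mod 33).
M = 3 × 11 = 33. M₁ = 11, y₁ ≡ 2 (mod 3). M₂ = 3, y₂ ≡ 4 (mod 11). y = 1×11×2 + 8×3×4 ≡ 19 (mod 33)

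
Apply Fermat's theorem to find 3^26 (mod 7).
By Fermat: 3^{6} ≡ 1 (mod 7). 26 = 4×6 + 2. So 3^{26} ≡ 3^{2} ≡ 2 (mod 7)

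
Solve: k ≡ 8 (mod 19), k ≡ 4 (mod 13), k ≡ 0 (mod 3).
M = 19 × 13 × 3 = 741. M₁ = 39, y₁ ≡ 1 (mod 19). M₂ = 57, y₂ ≡ 8 (mod 13). M₃ = 247, y₃ ≡ 1 (mod 3). k = 8×39×1 + 4×57×8 + 0×247×1 ≡ 654 (mod 741)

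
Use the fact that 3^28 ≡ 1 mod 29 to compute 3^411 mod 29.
By Fermat: 3^{28} ≡ 1 mod 29. 411 ≡ 19 mod 28. So 3^{411} ≡ 3^{19} ≡ 18 mod 29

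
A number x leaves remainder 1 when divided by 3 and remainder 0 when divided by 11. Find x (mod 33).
M = 3 × 11 = 33. M₁ = 11, y₁ ≡ 2 (mod 3). M₂ = 3, y₂ ≡ 4 (mod 11). x = 1×11×2 + 0×3×4 ≡ 22 (mod 33)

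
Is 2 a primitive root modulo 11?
ord_11(2) divides 10. For each prime q|10: 2^{5}≡10, 2^{2}≡4, none ≡ 1. So 2 has order 10 and is a primitive root mod 11.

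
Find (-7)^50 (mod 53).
By repeated squaring (mod 53): (-7)^{1}≡46, (-7)^{2}≡49, (-7)^{4}≡16, (-7)^{8}≡44, (-7)^{16}≡28, (-7)^{32}≡42. Then (-7)^{50} = (-7)^{32+16+2} ≡ 42 × 28 × 49 ≡ 13 (mod 53)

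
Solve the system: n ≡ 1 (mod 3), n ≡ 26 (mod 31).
M = 3 × 31 = 93. M₁ = 31, y₁ ≡ 1 (mod 3). M₂ = 3, y₂ ≡ 21 (mod 31). n = 1×31×1 + 26×3×21 ≡ 88 (mod 93)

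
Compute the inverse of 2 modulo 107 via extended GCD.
Extended GCD: 2(-53) + 107(1) = 1. So 2^(-1) ≡ -53 ≡ 54 mod 107. Verify: 2 × 54 = 108 ≡ 1 mod 107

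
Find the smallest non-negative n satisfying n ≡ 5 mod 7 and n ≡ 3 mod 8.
M = 7 × 8 = 56. M₁ = 8, y₁ ≡ 1 mod 7. M₂ = 7, y₂ ≡ 7 mod 8. n = 5×8×1 + 3×7×7 ≡ 19 mod 56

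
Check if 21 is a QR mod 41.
By Euler's criterion: 21^{20} ≡ 1 (mod 41). Since this equals 1, 21 is a QR.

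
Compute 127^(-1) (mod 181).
Since 181 is prime, by Fermat 127^(-1) ≡ 127^{179} ≡ 124 (mod 181). Verify: 127 × 124 = 15748 ≡ 1 (mod 181)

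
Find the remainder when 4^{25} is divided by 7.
By Fermat: 4^{6} ≡ 1 (mod 7). 25 = 4×6 + 1. So 4^{25} ≡ 4^{1} ≡ 4 (mod 7)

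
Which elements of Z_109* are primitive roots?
There are φ(108) = 36 primitive roots mod 109: {6, 10, 11, 13, 14, 18, 24, 30, 37, 39, 40, 42, 44, 47, 50, 51, 52, 53, 56, 57, 58, 59, 62, 65, 67, 69, 70, 72, 79, 85, 91, 95, 96, 98, 99, 103}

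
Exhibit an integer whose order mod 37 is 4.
6 has order 4 mod 37 since 6^{4} ≡ 1 (mod 37) and no smaller power works.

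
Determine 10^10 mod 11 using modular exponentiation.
Using Fermat: 10^{10} ≡ 1 mod 11. 10 ≡ 0 mod 10. So 10^{10} ≡ 10^{0} ≡ 1 mod 11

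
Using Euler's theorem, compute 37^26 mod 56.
By Euler: 37^{24} ≡ 1 (mod 56) since gcd(37, 56) = 1. 26 = 1×24 + 2. So 37^{26} ≡ 37^{2} ≡ 25 (mod 56)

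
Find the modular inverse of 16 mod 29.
Since 29 is prime, by Fermat 16^(-1) ≡ 16^{27} ≡ 20 mod 29. Verify: 16 × 20 = 320 ≡ 1 mod 29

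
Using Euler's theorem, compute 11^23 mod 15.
By Euler: 11^{8} ≡ 1 (mod 15) since gcd(11, 15) = 1. 23 = 2×8 + 7. So 11^{23} ≡ 11^{7} ≡ 11 (mod 15)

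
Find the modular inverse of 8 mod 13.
Since 13 is prime, by Fermat 8^(-1) ≡ 8^{11} ≡ 5 mod 13. Verify: 8 × 5 = 40 ≡ 1 mod 13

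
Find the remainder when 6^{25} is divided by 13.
By Fermat: 6^{12} ≡ 1 mod 13. 25 = 2×12 + 1. So 6^{25} ≡ 6^{1} ≡ 6 mod 13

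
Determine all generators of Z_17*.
There are φ(16) = 8 primitive roots mod 17: {3, 5, 6, 7, 10, 11, 12, 14}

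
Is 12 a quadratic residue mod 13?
By Euler's criterion: 12^{6} ≡ 1 mod 13. Since this equals 1, 12 is a QR.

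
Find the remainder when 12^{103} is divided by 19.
By Fermat: 12^{18} ≡ 1 mod 19. 103 = 5×18 + 13. So 12^{103} ≡ 12^{13} ≡ 12 mod 19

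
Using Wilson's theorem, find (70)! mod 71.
By Wilson's theorem, (70)! ≡ -1 ≡ 70 mod 71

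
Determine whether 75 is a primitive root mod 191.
75^{95} ≡ 1 (mod 191) and 95 < 190, so ord_191(75) = 95 ≠ 190 and 75 is not a primitive root.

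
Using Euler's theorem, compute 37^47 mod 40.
By Euler: 37^{16} ≡ 1 mod 40 since gcd(37, 40) = 1. 47 = 2×16 + 15. So 37^{47} ≡ 37^{15} ≡ 13 mod 40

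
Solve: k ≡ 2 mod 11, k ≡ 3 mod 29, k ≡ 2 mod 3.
M = 11 × 29 × 3 = 957. M₁ = 87, y₁ ≡ 10 mod 11. M₂ = 33, y₂ ≡ 22 mod 29. M₃ = 319, y₃ ≡ 1 mod 3. k = 2×87×10 + 3×33×22 + 2×319×1 ≡ 728 mod 957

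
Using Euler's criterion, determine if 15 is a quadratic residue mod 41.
By Euler's criterion: 15^{20} ≡ 40 mod 41. Since this equals -1 (≡ 40), 15 is not a QR.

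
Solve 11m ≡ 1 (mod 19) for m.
Since 19 is prime, by Fermat 11^(-1) ≡ 11^{17} ≡ 7 (mod 19). Verify: 11 × 7 = 77 ≡ 1 (mod 19)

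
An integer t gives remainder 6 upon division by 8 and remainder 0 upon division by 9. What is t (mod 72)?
M = 8 × 9 = 72. M₁ = 9, y₁ ≡ 1 (mod 8). M₂ = 8, y₂ ≡ 8 (mod 9). t = 6×9×1 + 0×8×8 ≡ 54 (mod 72)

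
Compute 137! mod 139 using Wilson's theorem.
(138)! = (137)! × (138) ≡ -1 mod 139. So (137)! ≡ -1 × (138)^(-1) ≡ (-1)×(-1) = 1 mod 139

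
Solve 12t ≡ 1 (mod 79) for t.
Since 79 is prime, by Fermat 12^(-1) ≡ 12^{77} ≡ 33 (mod 79). Verify: 12 × 33 = 396 ≡ 1 (mod 79)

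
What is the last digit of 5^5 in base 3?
Using Fermat: 5^{2} ≡ 1 mod 3. 5 ≡ 1 mod 2. So 5^{5} ≡ 5^{1} ≡ 2 mod 3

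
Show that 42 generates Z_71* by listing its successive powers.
42^1, 42^2, ..., 42^{70} mod 71: [42, 60, 35, 50, 41, 18, 46, 15, 62, 48, 28, 40, 47, 57, 51, 12, 7, 10, 65, 32, 66, 3, 55, 38, 34, 8, 52, 54, 67, 45, 44, 2, 13, 49, 70, 29, 11, 36, 21, 30, 53, 25, 56, 9, 23, 43, 31, 24, 14, 20, 59, 64, 61, 6, 39, 5, 68, 16, 33, 37, 63, 19, 17, 4, 26, 27, 69, 58, 22, 1]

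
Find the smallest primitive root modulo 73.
g = 5. Powers: [5, 25, 52, 41, 59, 3, 15, 2, 10, ...] generates all 72 non-zero residues.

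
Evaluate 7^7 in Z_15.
By repeated squaring mod 15: 7^{1}≡7, 7^{2}≡4, 7^{4}≡1. Then 7^{7} = 7^{4+2+1} ≡ 1 × 4 × 7 ≡ 13 mod 15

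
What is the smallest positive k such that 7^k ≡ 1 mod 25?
Powers of 7 mod 25: 7^1≡7, 7^2≡24, 7^3≡18, 7^4≡1. So the order of 7 is 4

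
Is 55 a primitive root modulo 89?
55^{4} ≡ 1 mod 89 and 4 < 88, so ord_89(55) = 4 ≠ 88 and 55 is not a primitive root.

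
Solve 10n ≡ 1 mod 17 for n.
Since 17 is prime, by Fermat 10^(-1) ≡ 10^{15} ≡ 12 mod 17. Verify: 10 × 12 = 120 ≡ 1 mod 17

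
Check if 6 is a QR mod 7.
By Euler's criterion: 6^{3} ≡ 6 (mod 7). Since this equals -1 (≡ 6), 6 is not a QR.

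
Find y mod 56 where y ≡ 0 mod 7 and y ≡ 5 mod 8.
M = 7 × 8 = 56. M₁ = 8, y₁ ≡ 1 mod 7. M₂ = 7, y₂ ≡ 7 mod 8. y = 0×8×1 + 5×7×7 ≡ 21 mod 56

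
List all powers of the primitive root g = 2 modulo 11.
2^1, 2^2, ..., 2^{10} mod 11: [2, 4, 8, 5, 10, 9, 7, 3, 6, 1]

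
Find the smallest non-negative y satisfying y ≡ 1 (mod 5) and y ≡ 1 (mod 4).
M = 5 × 4 = 20. M₁ = 4, y₁ ≡ 4 (mod 5). M₂ = 5, y₂ ≡ 1 (mod 4). y = 1×4×4 + 1×5×1 ≡ 1 (mod 20)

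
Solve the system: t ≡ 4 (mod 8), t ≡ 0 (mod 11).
M = 8 × 11 = 88. M₁ = 11, y₁ ≡ 3 (mod 8). M₂ = 8, y₂ ≡ 7 (mod 11). t = 4×11×3 + 0×8×7 ≡ 44 (mod 88)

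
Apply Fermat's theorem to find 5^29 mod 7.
By Fermat: 5^{6} ≡ 1 mod 7. 29 = 4×6 + 5. So 5^{29} ≡ 5^{5} ≡ 3 mod 7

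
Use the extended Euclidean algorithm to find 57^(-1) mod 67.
Extended GCD: 57(20) + 67(-17) = 1. So 57^(-1) ≡ 20 (mod 67). Verify: 57 × 20 = 1140 ≡ 1 (mod 67)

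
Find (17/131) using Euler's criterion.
(17/131) = 17^{65} mod 131 = -1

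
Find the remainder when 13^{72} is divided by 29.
By Fermat: 13^{28} ≡ 1 mod 29. 72 = 2×28 + 16. So 13^{72} ≡ 13^{16} ≡ 24 mod 29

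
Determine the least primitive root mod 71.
g = 7. For each prime q|70: 7^{35}≡70, 7^{14}≡54, 7^{10}≡45, none ≡ 1, so ord_71(7) = 70 and 7 is a primitive root.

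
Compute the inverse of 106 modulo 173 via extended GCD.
Extended GCD: 106(-31) + 173(19) = 1. So 106^(-1) ≡ -31 ≡ 142 (mod 173). Verify: 106 × 142 = 15052 ≡ 1 (mod 173)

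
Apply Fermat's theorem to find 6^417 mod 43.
By Fermat: 6^{42} ≡ 1 mod 43. 417 ≡ 39 mod 42. So 6^{417} ≡ 6^{39} ≡ 1 mod 43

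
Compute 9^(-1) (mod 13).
Since 13 is prime, by Fermat 9^(-1) ≡ 9^{11} ≡ 3 (mod 13). Verify: 9 × 3 = 27 ≡ 1 (mod 13)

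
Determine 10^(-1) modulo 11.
Since 11 is prime, by Fermat 10^(-1) ≡ 10^{9} ≡ 10 mod 11. Verify: 10 × 10 = 100 ≡ 1 mod 11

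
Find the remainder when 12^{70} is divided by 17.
By Fermat: 12^{16} ≡ 1 mod 17. 70 = 4×16 + 6. So 12^{70} ≡ 12^{6} ≡ 2 mod 17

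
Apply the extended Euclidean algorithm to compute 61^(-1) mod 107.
Extended GCD: 61(-7) + 107(4) = 1. So 61^(-1) ≡ -7 ≡ 100 (mod 107). Verify: 61 × 100 = 6100 ≡ 1 (mod 107)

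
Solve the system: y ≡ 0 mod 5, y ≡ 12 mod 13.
M = 5 × 13 = 65. M₁ = 13, y₁ ≡ 2 mod 5. M₂ = 5, y₂ ≡ 8 mod 13. y = 0×13×2 + 12×5×8 ≡ 25 mod 65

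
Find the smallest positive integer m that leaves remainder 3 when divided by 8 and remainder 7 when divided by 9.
M = 8 × 9 = 72. M₁ = 9, y₁ ≡ 1 (mod 8). M₂ = 8, y₂ ≡ 8 (mod 9). m = 3×9×1 + 7×8×8 ≡ 43 (mod 72)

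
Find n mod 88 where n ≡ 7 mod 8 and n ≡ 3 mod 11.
M = 8 × 11 = 88. M₁ = 11, y₁ ≡ 3 mod 8. M₂ = 8, y₂ ≡ 7 mod 11. n = 7×11×3 + 3×8×7 ≡ 47 mod 88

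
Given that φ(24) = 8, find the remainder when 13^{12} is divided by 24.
By Euler: 13^{8} ≡ 1 mod 24 since gcd(13, 24) = 1. 12 = 1×8 + 4. So 13^{12} ≡ 13^{4} ≡ 1 mod 24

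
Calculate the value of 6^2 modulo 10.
6^{2} = 36 ≡ 6 (mod 10)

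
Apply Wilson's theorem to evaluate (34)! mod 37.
(36)! = (34)! × (35) × (36) ≡ -1 (mod 37). So (34)! ≡ -1 × [(36)(35)]^(-1) ≡ 18 (mod 37)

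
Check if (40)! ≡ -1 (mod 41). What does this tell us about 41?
(40)! mod 41 = 40. Since this equals -1 (mod 41), Wilson confirms 41 is prime.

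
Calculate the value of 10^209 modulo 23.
Using Fermat: 10^{22} ≡ 1 (mod 23). 209 ≡ 11 (mod 22). So 10^{209} ≡ 10^{11} ≡ 22 (mod 23)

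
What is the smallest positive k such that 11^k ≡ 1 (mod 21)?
Powers of 11 mod 21: 11^1≡11, 11^2≡16, 11^3≡8, 11^4≡4, 11^5≡2, 11^6≡1. So the order of 11 is 6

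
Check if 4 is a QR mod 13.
By Euler's criterion: 4^{6} ≡ 1 mod 13. Since this equals 1, 4 is a QR.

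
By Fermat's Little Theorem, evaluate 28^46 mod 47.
By Fermat's Little Theorem, 28^{46} ≡ 1 (mod 47) since 47 is prime and gcd(28, 47) = 1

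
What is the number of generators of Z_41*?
Number of primitive roots mod 41 = φ(p-1) = φ(40) = 16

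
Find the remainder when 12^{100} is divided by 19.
By Fermat: 12^{18} ≡ 1 (mod 19). 100 = 5×18 + 10. So 12^{100} ≡ 12^{10} ≡ 7 (mod 19)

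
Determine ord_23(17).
Powers of 17 mod 23: 17^1≡17, 17^2≡13, 17^3≡14, 17^4≡8, 17^5≡21, 17^6≡12, 17^7≡20, 17^8≡18, 17^9≡7, 17^10≡4, 17^11≡22, 17^12≡6, 17^13≡10, 17^14≡9, 17^15≡15, 17^16≡2, 17^17≡11, 17^18≡3, 17^19≡5, 17^20≡16, 17^21≡19, 17^22≡1. So the order of 17 is 22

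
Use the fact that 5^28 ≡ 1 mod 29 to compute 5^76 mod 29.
By Fermat: 5^{28} ≡ 1 mod 29. 76 = 2×28 + 20. So 5^{76} ≡ 5^{20} ≡ 23 mod 29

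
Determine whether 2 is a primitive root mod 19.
ord_19(2) divides 18. For each prime q|18: 2^{9}≡18, 2^{6}≡7, none ≡ 1. So 2 has order 18 and is a primitive root mod 19.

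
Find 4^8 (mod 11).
By repeated squaring (mod 11): 4^{1}≡4, 4^{2}≡5, 4^{4}≡3, 4^{8}≡9. So 4^{8} ≡ 9 (mod 11)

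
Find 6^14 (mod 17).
By repeated squaring (mod 17): 6^{1}≡6, 6^{2}≡2, 6^{4}≡4, 6^{8}≡16. Then 6^{14} = 6^{8+4+2} ≡ 16 × 4 × 2 ≡ 9 (mod 17)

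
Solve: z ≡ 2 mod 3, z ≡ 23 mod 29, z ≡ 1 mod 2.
M = 3 × 29 × 2 = 174. M₁ = 58, y₁ ≡ 1 mod 3. M₂ = 6, y₂ ≡ 5 mod 29. M₃ = 87, y₃ ≡ 1 mod 2. z = 2×58×1 + 23×6×5 + 1×87×1 ≡ 23 mod 174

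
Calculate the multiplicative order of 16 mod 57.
Powers of 16 mod 57: 16^1≡16, 16^2≡28, 16^3≡49, 16^4≡43, 16^5≡4, 16^6≡7, 16^7≡55, 16^8≡25, 16^9≡1. Order = 9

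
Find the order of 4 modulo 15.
Powers of 4 mod 15: 4^1≡4, 4^2≡1. ord_15(4) = 2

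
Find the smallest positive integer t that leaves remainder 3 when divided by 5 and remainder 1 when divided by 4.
M = 5 × 4 = 20. M₁ = 4, y₁ ≡ 4 mod 5. M₂ = 5, y₂ ≡ 1 mod 4. t = 3×4×4 + 1×5×1 ≡ 13 mod 20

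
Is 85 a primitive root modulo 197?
85^{49} ≡ 1 mod 197 and 49 < 196, so ord_197(85) = 49 ≠ 196 and 85 is not a primitive root.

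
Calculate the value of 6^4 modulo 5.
6^{4} = 1296 ≡ 1 (mod 5)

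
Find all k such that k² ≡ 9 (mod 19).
The square roots of 9 mod 19 are 16 and 3. Verify: 16² = 256 ≡ 9 (mod 19)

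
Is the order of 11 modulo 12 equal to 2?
Powers of 11 mod 12: 11^1≡11, 11^2≡1. First k with 11^k≡1 is k=2. Yes, ord_12(11) = 2.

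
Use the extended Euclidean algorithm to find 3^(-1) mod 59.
Extended GCD: 3(20) + 59(-1) = 1. So 3^(-1) ≡ 20 (mod 59). Verify: 3 × 20 = 60 ≡ 1 (mod 59)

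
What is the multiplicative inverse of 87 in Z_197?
Since 197 is prime, by Fermat 87^(-1) ≡ 87^{195} ≡ 77 (mod 197). Verify: 87 × 77 = 6699 ≡ 1 (mod 197)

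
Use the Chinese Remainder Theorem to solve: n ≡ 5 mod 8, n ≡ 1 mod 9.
M = 8 × 9 = 72. M₁ = 9, y₁ ≡ 1 mod 8. M₂ = 8, y₂ ≡ 8 mod 9. n = 5×9×1 + 1×8×8 ≡ 37 mod 72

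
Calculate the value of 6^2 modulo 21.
6^{2} = 36 ≡ 15 mod 21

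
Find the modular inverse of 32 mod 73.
Since 73 is prime, by Fermat 32^(-1) ≡ 32^{71} ≡ 16 (mod 73). Verify: 32 × 16 = 512 ≡ 1 (mod 73)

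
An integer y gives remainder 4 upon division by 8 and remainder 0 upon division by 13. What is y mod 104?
M = 8 × 13 = 104. M₁ = 13, y₁ ≡ 5 mod 8. M₂ = 8, y₂ ≡ 5 mod 13. y = 4×13×5 + 0×8×5 ≡ 52 mod 104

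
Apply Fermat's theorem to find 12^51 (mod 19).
By Fermat: 12^{18} ≡ 1 (mod 19). 51 = 2×18 + 15. So 12^{51} ≡ 12^{15} ≡ 18 (mod 19)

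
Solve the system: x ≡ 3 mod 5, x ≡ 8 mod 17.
M = 5 × 17 = 85. M₁ = 17, y₁ ≡ 3 mod 5. M₂ = 5, y₂ ≡ 7 mod 17. x = 3×17×3 + 8×5×7 ≡ 8 mod 85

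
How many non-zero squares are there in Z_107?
The squaring map on Z_107* is 2-to-1, so there are (106)/2 = 53 QRs.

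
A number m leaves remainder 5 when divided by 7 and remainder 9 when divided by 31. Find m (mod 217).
M = 7 × 31 = 217. M₁ = 31, y₁ ≡ 5 (mod 7). M₂ = 7, y₂ ≡ 9 (mod 31). m = 5×31×5 + 9×7×9 ≡ 40 (mod 217)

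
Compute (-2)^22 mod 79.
By repeated squaring mod 79: (-2)^{1}≡77, (-2)^{2}≡4, (-2)^{4}≡16, (-2)^{8}≡19, (-2)^{16}≡45. Then (-2)^{22} = (-2)^{16+4+2} ≡ 45 × 16 × 4 ≡ 36 mod 79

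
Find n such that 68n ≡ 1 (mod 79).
Since 79 is prime, by Fermat 68^(-1) ≡ 68^{77} ≡ 43 (mod 79). Verify: 68 × 43 = 2924 ≡ 1 (mod 79)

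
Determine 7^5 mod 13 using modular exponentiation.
By repeated squaring mod 13: 7^{1}≡7, 7^{2}≡10, 7^{4}≡9. Then 7^{5} = 7^{4+1} ≡ 9 × 7 ≡ 11 mod 13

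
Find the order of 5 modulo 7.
Powers of 5 mod 7: 5^1≡5, 5^2≡4, 5^3≡6, 5^4≡2, 5^5≡3, 5^6≡1. Order = 6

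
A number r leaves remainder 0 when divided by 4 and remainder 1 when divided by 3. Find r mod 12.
M = 4 × 3 = 12. M₁ = 3, y₁ ≡ 3 mod 4. M₂ = 4, y₂ ≡ 1 mod 3. r = 0×3×3 + 1×4×1 ≡ 4 mod 12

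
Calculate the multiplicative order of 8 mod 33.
Powers of 8 mod 33: 8^1≡8, 8^2≡31, 8^3≡17, 8^4≡4, 8^5≡32, 8^6≡25, 8^7≡2, 8^8≡16, 8^9≡29, 8^10≡1. So the order of 8 is 10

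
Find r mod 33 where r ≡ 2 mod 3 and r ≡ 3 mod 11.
M = 3 × 11 = 33. M₁ = 11, y₁ ≡ 2 mod 3. M₂ = 3, y₂ ≡ 4 mod 11. r = 2×11×2 + 3×3×4 ≡ 14 mod 33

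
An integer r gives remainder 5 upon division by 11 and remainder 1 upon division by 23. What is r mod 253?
M = 11 × 23 = 253. M₁ = 23, y₁ ≡ 1 mod 11. M₂ = 11, y₂ ≡ 21 mod 23. r = 5×23×1 + 1×11×21 ≡ 93 mod 253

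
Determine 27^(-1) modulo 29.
Since 29 is prime, by Fermat 27^(-1) ≡ 27^{27} ≡ 14 mod 29. Verify: 27 × 14 = 378 ≡ 1 mod 29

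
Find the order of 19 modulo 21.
Powers of 19 mod 21: 19^1≡19, 19^2≡4, 19^3≡13, 19^4≡16, 19^5≡10, 19^6≡1. So the order of 19 is 6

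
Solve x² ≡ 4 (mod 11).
The square roots of 4 mod 11 are 9 and 2. Verify: 9² = 81 ≡ 4 (mod 11)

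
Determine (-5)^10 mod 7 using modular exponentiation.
Using Fermat: (-5)^{6} ≡ 1 mod 7. 10 ≡ 4 mod 6. So (-5)^{10} ≡ (-5)^{4} ≡ 2 mod 7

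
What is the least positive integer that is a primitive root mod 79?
g = 3. For each prime q|78: 3^{39}≡78, 3^{26}≡23, 3^{6}≡18, none ≡ 1, so ord_79(3) = 78 and 3 is a primitive root.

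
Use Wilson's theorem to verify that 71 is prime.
(70)! mod 71 = 70. Since this equals -1 (mod 71), Wilson confirms 71 is prime.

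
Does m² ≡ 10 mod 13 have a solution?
By Euler's criterion: 10^{6} ≡ 1 mod 13. Since this equals 1, 10 is a QR.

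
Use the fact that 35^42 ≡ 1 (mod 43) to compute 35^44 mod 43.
By Fermat: 35^{42} ≡ 1 (mod 43). So 35^{44} = 35^{42} · 35^{2} ≡ 35^{2} ≡ 21 (mod 43)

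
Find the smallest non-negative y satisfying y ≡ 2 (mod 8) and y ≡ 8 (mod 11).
M = 8 × 11 = 88. M₁ = 11, y₁ ≡ 3 (mod 8). M₂ = 8, y₂ ≡ 7 (mod 11). y = 2×11×3 + 8×8×7 ≡ 74 (mod 88)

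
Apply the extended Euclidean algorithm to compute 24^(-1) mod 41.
Extended GCD: 24(12) + 41(-7) = 1. So 24^(-1) ≡ 12 (mod 41). Verify: 24 × 12 = 288 ≡ 1 (mod 41)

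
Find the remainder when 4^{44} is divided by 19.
By Fermat: 4^{18} ≡ 1 (mod 19). 44 = 2×18 + 8. So 4^{44} ≡ 4^{8} ≡ 5 (mod 19)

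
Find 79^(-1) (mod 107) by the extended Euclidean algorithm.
Extended GCD: 79(42) + 107(-31) = 1. So 79^(-1) ≡ 42 (mod 107). Verify: 79 × 42 = 3318 ≡ 1 (mod 107)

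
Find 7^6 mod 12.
By repeated squaring mod 12: 7^{1}≡7, 7^{2}≡1, 7^{4}≡1. Then 7^{6} = 7^{4+2} ≡ 1 × 1 ≡ 1 mod 12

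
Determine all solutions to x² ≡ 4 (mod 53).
The square roots of 4 mod 53 are 51 and 2. Verify: 51² = 2601 ≡ 4 (mod 53)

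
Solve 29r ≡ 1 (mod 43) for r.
Since 43 is prime, by Fermat 29^(-1) ≡ 29^{41} ≡ 3 (mod 43). Verify: 29 × 3 = 87 ≡ 1 (mod 43)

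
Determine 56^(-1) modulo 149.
Since 149 is prime, by Fermat 56^(-1) ≡ 56^{147} ≡ 8 mod 149. Verify: 56 × 8 = 448 ≡ 1 mod 149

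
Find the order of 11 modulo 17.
Powers of 11 mod 17: 11^1≡11, 11^2≡2, 11^3≡5, 11^4≡4, 11^5≡10, 11^6≡8, 11^7≡3, 11^8≡16, 11^9≡6, 11^10≡15, 11^11≡12, 11^12≡13, 11^13≡7, 11^14≡9, 11^15≡14, 11^16≡1. ord_17(11) = 16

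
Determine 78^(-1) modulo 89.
Since 89 is prime, by Fermat 78^(-1) ≡ 78^{87} ≡ 8 (mod 89). Verify: 78 × 8 = 624 ≡ 1 (mod 89)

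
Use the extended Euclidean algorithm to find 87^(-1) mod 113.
Extended GCD: 87(13) + 113(-10) = 1. So 87^(-1) ≡ 13 (mod 113). Verify: 87 × 13 = 1131 ≡ 1 (mod 113)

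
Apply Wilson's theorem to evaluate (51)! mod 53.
(52)! = (51)! × (52) ≡ -1 mod 53. So (51)! ≡ -1 × (52)^(-1) ≡ (-1)×(-1) = 1 mod 53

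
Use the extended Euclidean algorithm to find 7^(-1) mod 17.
Extended GCD: 7(5) + 17(-2) = 1. So 7^(-1) ≡ 5 (mod 17). Verify: 7 × 5 = 35 ≡ 1 (mod 17)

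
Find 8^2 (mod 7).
8^{2} = 64 ≡ 1 (mod 7)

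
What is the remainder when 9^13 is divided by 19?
By repeated squaring (mod 19): 9^{1}≡9, 9^{2}≡5, 9^{4}≡6, 9^{8}≡17. Then 9^{13} = 9^{8+4+1} ≡ 17 × 6 × 9 ≡ 6 (mod 19)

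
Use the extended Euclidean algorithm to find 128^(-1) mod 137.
Extended GCD: 128(-61) + 137(57) = 1. So 128^(-1) ≡ -61 ≡ 76 mod 137. Verify: 128 × 76 = 9728 ≡ 1 mod 137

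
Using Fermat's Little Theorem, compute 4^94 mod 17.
By Fermat: 4^{16} ≡ 1 (mod 17). 94 = 5×16 + 14. So 4^{94} ≡ 4^{14} ≡ 16 (mod 17)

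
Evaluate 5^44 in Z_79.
By repeated squaring mod 79: 5^{1}≡5, 5^{2}≡25, 5^{4}≡72, 5^{8}≡49, 5^{16}≡31, 5^{32}≡13. Then 5^{44} = 5^{32+8+4} ≡ 13 × 49 × 72 ≡ 44 mod 79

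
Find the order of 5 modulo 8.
Powers of 5 mod 8: 5^1≡5, 5^2≡1. So the order of 5 is 2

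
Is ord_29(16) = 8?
Powers of 16 mod 29: 16^1≡16, 16^2≡24, 16^3≡7, 16^4≡25, 16^5≡23, 16^6≡20, 16^7≡1. Already 16^7≡1, so the order is 7 < 8. No, the actual order is 7.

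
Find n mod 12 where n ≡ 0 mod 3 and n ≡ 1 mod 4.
M = 3 × 4 = 12. M₁ = 4, y₁ ≡ 1 mod 3. M₂ = 3, y₂ ≡ 3 mod 4. n = 0×4×1 + 1×3×3 ≡ 9 mod 12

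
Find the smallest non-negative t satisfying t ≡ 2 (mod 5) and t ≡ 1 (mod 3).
M = 5 × 3 = 15. M₁ = 3, y₁ ≡ 2 (mod 5). M₂ = 5, y₂ ≡ 2 (mod 3). t = 2×3×2 + 1×5×2 ≡ 7 (mod 15)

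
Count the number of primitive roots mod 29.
There are φ(29-1) = φ(28) = 12 primitive roots modulo 29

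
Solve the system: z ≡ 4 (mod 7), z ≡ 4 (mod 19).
M = 7 × 19 = 133. M₁ = 19, y₁ ≡ 3 (mod 7). M₂ = 7, y₂ ≡ 11 (mod 19). z = 4×19×3 + 4×7×11 ≡ 4 (mod 133)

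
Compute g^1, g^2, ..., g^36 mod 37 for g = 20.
20^1, 20^2, ..., 20^{36} mod 37: [20, 30, 8, 12, 18, 27, 22, 33, 31, 28, 5, 26, 2, 3, 23, 16, 24, 36, 17, 7, 29, 25, 19, 10, 15, 4, 6, 9, 32, 11, 35, 34, 14, 21, 13, 1]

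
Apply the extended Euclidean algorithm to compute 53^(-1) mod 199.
Extended GCD: 53(-15) + 199(4) = 1. So 53^(-1) ≡ -15 ≡ 184 (mod 199). Verify: 53 × 184 = 9752 ≡ 1 (mod 199)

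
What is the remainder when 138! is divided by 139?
By Wilson's theorem, (138)! ≡ -1 ≡ 138 (mod 139)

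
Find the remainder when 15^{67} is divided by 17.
By Fermat: 15^{16} ≡ 1 (mod 17). 67 = 4×16 + 3. So 15^{67} ≡ 15^{3} ≡ 9 (mod 17)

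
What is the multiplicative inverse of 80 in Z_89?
Since 89 is prime, by Fermat 80^(-1) ≡ 80^{87} ≡ 79 mod 89. Verify: 80 × 79 = 6320 ≡ 1 mod 89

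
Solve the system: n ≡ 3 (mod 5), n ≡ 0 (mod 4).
M = 5 × 4 = 20. M₁ = 4, y₁ ≡ 4 (mod 5). M₂ = 5, y₂ ≡ 1 (mod 4). n = 3×4×4 + 0×5×1 ≡ 8 (mod 20)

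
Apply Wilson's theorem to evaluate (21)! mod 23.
(22)! = (21)! × (22) ≡ -1 mod 23. So (21)! ≡ -1 × (22)^(-1) ≡ (-1)×(-1) = 1 mod 23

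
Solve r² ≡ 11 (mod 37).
The square roots of 11 mod 37 are 23 and 14. Verify: 23² = 529 ≡ 11 (mod 37)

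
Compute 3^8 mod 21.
By repeated squaring (mod 21): 3^{1}≡3, 3^{2}≡9, 3^{4}≡18, 3^{8}≡9. So 3^{8} ≡ 9 (mod 21)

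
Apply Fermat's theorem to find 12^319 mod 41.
By Fermat: 12^{40} ≡ 1 mod 41. 319 ≡ 39 mod 40. So 12^{319} ≡ 12^{39} ≡ 24 mod 41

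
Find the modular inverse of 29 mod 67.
Since 67 is prime, by Fermat 29^(-1) ≡ 29^{65} ≡ 37 mod 67. Verify: 29 × 37 = 1073 ≡ 1 mod 67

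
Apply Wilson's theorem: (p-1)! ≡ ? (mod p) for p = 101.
By Wilson's theorem, (100)! ≡ -1 ≡ 100 mod 101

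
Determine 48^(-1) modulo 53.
Since 53 is prime, by Fermat 48^(-1) ≡ 48^{51} ≡ 21 mod 53. Verify: 48 × 21 = 1008 ≡ 1 mod 53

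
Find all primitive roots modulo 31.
There are φ(30) = 8 primitive roots mod 31: {3, 11, 12, 13, 17, 21, 22, 24}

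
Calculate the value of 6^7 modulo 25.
By repeated squaring (mod 25): 6^{1}≡6, 6^{2}≡11, 6^{4}≡21. Then 6^{7} = 6^{4+2+1} ≡ 21 × 11 × 6 ≡ 11 (mod 25)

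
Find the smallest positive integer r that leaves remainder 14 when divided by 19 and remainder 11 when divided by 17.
M = 19 × 17 = 323. M₁ = 17, y₁ ≡ 9 (mod 19). M₂ = 19, y₂ ≡ 9 (mod 17). r = 14×17×9 + 11×19×9 ≡ 147 (mod 323)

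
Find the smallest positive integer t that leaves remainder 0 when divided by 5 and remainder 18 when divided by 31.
M = 5 × 31 = 155. M₁ = 31, y₁ ≡ 1 (mod 5). M₂ = 5, y₂ ≡ 25 (mod 31). t = 0×31×1 + 18×5×25 ≡ 80 (mod 155)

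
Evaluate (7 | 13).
(7/13) = 7^{6} mod 13 = -1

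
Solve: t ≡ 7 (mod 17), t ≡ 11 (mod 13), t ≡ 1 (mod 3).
M = 17 × 13 × 3 = 663. M₁ = 39, y₁ ≡ 7 (mod 17). M₂ = 51, y₂ ≡ 12 (mod 13). M₃ = 221, y₃ ≡ 2 (mod 3). t = 7×39×7 + 11×51×12 + 1×221×2 ≡ 466 (mod 663)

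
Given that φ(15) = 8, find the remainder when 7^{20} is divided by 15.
By Euler: 7^{8} ≡ 1 (mod 15) since gcd(7, 15) = 1. 20 = 2×8 + 4. So 7^{20} ≡ 7^{4} ≡ 1 (mod 15)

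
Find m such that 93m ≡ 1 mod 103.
Since 103 is prime, by Fermat 93^(-1) ≡ 93^{101} ≡ 72 mod 103. Verify: 93 × 72 = 6696 ≡ 1 mod 103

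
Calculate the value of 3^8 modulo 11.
By repeated squaring mod 11: 3^{1}≡3, 3^{2}≡9, 3^{4}≡4, 3^{8}≡5. So 3^{8} ≡ 5 mod 11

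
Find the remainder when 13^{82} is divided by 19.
By Fermat: 13^{18} ≡ 1 (mod 19). 82 = 4×18 + 10. So 13^{82} ≡ 13^{10} ≡ 6 (mod 19)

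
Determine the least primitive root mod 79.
g = 3. Powers: [3, 9, 27, 2, 6, 18, ...] generates all 78 non-zero residues.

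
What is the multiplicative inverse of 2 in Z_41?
Since 41 is prime, by Fermat 2^(-1) ≡ 2^{39} ≡ 21 (mod 41). Verify: 2 × 21 = 42 ≡ 1 (mod 41)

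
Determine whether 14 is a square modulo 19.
By Euler's criterion: 14^{9} ≡ 18 mod 19. Since this equals -1 (≡ 18), 14 is not a QR.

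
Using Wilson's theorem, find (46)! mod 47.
By Wilson's theorem, (46)! ≡ -1 ≡ 46 mod 47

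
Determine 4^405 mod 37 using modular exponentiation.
Using Fermat: 4^{36} ≡ 1 mod 37. 405 ≡ 9 mod 36. So 4^{405} ≡ 4^{9} ≡ 36 mod 37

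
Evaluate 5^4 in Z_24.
5^{4} = 625 ≡ 1 (mod 24)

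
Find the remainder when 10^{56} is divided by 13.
By Fermat: 10^{12} ≡ 1 (mod 13). 56 = 4×12 + 8. So 10^{56} ≡ 10^{8} ≡ 9 (mod 13)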